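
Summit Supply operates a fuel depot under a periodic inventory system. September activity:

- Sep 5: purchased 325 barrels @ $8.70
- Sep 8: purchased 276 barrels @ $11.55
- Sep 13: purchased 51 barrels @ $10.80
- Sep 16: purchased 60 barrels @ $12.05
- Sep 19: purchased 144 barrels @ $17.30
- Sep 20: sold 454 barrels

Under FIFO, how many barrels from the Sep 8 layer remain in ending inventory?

Sep 20, 454 sold [FIFO — oldest first]: 325 @ $8.70 + 129 @ $11.55 = $4,317.45
Ending inventory: 147 @ $11.55 + 51 @ $10.80 + 60 @ $12.05 + 144 @ $17.30 = $5,462.85

147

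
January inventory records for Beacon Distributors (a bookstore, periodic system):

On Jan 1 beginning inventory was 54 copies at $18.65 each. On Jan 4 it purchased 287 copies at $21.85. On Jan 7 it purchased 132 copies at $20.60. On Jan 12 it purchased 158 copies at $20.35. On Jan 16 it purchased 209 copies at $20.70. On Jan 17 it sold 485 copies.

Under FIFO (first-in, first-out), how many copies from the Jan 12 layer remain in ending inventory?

146

Jan 17, 485 sold [FIFO — oldest first]: 54 @ $18.65 + 287 @ $21.85 + 132 @ $20.60 + 12 @ $20.35 = $10,241.45
Ending inventory: 146 @ $20.35 + 209 @ $20.70 = $7,297.40
Check: goods available $17,538.85 = COGS $10,241.45 + ending $7,297.40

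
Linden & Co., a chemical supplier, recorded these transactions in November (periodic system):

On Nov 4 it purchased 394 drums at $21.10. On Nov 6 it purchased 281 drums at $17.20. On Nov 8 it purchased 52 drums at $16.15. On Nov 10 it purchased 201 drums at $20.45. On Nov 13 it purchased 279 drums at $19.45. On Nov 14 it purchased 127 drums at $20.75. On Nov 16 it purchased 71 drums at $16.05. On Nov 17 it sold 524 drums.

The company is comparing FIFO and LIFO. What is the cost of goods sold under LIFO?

COGS = $10,162.50

FIFO COGS: 394 @ $21.10 + 130 @ $17.20 = $10,549.40
LIFO COGS: 71 @ $16.05 + 127 @ $20.75 + 279 @ $19.45 + 47 @ $20.45 = $10,162.50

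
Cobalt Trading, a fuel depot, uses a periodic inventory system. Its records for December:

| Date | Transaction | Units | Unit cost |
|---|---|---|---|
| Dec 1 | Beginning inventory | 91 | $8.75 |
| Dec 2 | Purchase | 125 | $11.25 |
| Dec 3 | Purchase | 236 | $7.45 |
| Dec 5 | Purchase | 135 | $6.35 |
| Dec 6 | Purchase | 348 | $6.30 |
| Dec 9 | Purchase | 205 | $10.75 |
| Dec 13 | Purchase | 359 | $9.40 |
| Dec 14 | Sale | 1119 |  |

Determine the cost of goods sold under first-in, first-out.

COGS = $8,988.35

Dec 14, 1119 sold [FIFO — oldest first]: 91 @ $8.75 + 125 @ $11.25 + 236 @ $7.45 + 135 @ $6.35 + 348 @ $6.30 + 184 @ $10.75 = $8,988.35
Ending inventory: 21 @ $10.75 + 359 @ $9.40 = $3,600.35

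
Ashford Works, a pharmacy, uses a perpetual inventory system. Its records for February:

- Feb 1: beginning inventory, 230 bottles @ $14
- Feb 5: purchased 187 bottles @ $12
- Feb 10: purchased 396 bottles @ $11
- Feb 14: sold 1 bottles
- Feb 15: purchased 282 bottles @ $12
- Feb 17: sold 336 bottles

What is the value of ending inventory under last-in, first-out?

Feb 14, 1 sold [LIFO — newest first]: 1 @ $11 = $11
Feb 17, 336 sold [LIFO — newest first]: 282 @ $12 + 54 @ $11 = $3,978
Total COGS = $11 + $3,978 = $3,989
Ending inventory: 230 @ $14 + 187 @ $12 + 341 @ $11 = $9,215
Check: goods available $13,204 = COGS $3,989 + ending $9,215

Ending inventory = $9,215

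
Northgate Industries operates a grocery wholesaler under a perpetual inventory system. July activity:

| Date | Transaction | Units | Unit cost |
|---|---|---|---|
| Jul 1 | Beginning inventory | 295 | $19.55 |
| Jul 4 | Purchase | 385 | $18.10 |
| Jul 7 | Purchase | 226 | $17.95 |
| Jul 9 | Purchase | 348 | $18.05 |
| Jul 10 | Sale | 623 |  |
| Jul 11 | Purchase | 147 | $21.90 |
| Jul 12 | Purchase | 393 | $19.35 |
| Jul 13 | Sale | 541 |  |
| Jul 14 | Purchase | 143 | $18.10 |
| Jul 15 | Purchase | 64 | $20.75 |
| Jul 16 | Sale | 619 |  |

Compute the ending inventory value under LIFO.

Jul 10, 623 sold [LIFO — newest first]: 348 @ $18.05 + 226 @ $17.95 + 49 @ $18.10 = $11,225.00
Jul 13, 541 sold [LIFO — newest first]: 393 @ $19.35 + 147 @ $21.90 + 1 @ $18.10 = $10,841.95
Jul 16, 619 sold [LIFO — newest first]: 64 @ $20.75 + 143 @ $18.10 + 335 @ $18.10 + 77 @ $19.55 = $11,485.15
Total COGS = $11,225.00 + $10,841.95 + $11,485.15 = $33,552.10
Ending inventory: 218 @ $19.55 = $4,261.90
Check: goods available $37,814.00 = COGS $33,552.10 + ending $4,261.90

Ending inventory = $4,261.90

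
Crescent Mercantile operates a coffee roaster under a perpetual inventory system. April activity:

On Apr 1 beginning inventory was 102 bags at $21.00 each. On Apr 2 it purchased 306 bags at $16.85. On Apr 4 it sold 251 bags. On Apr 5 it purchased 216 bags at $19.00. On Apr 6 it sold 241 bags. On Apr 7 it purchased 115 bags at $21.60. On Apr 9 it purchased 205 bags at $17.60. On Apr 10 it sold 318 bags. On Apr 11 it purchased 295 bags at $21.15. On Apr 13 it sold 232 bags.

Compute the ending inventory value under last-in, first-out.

Apr 4, 251 sold [LIFO — newest first]: 251 @ $16.85 = $4,229.35
Apr 6, 241 sold [LIFO — newest first]: 216 @ $19.00 + 25 @ $16.85 = $4,525.25
Apr 10, 318 sold [LIFO — newest first]: 205 @ $17.60 + 113 @ $21.60 = $6,048.80
Apr 13, 232 sold [LIFO — newest first]: 232 @ $21.15 = $4,906.80
Total COGS = $4,229.35 + $4,525.25 + $6,048.80 + $4,906.80 = $19,710.20
Ending inventory: 102 @ $21.00 + 30 @ $16.85 + 2 @ $21.60 + 63 @ $21.15 = $4,023.15
Check: goods available $23,733.35 = COGS $19,710.20 + ending $4,023.15

Ending inventory = $4,023.15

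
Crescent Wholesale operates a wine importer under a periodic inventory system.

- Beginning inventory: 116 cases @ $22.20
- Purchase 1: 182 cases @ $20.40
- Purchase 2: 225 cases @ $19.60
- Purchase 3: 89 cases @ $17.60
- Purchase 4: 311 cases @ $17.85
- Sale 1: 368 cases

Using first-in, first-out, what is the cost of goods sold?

COGS = $7,660.00

Sale 1 (368) [FIFO — oldest first]: 116 @ $22.20 + 182 @ $20.40 + 70 @ $19.60 = $7,660.00
Ending inventory: 155 @ $19.60 + 89 @ $17.60 + 311 @ $17.85 = $10,155.75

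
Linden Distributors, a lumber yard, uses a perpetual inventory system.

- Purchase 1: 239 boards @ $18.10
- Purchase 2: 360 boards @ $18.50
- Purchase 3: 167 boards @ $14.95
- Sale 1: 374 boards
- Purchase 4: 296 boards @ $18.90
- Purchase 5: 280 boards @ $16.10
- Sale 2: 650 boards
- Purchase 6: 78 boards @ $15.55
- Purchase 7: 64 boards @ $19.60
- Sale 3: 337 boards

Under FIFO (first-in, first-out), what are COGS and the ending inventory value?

COGS = $23,880.40; ending inventory = $2,171.85

Sale 1 (374) [FIFO — oldest first]: 239 @ $18.10 + 135 @ $18.50 = $6,823.40
Sale 2 (650) [FIFO — oldest first]: 225 @ $18.50 + 167 @ $14.95 + 258 @ $18.90 = $11,535.35
Sale 3 (337) [FIFO — oldest first]: 38 @ $18.90 + 280 @ $16.10 + 19 @ $15.55 = $5,521.65
Total COGS = $6,823.40 + $11,535.35 + $5,521.65 = $23,880.40
Ending inventory: 59 @ $15.55 + 64 @ $19.60 = $2,171.85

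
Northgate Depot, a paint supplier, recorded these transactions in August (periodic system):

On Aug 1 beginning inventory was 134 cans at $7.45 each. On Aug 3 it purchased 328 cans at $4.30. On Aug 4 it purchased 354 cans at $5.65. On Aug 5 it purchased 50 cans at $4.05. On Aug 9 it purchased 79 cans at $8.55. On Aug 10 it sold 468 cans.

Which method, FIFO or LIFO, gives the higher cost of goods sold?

FIFO COGS: 134 @ $7.45 + 328 @ $4.30 + 6 @ $5.65 = $2,442.60
LIFO COGS: 79 @ $8.55 + 50 @ $4.05 + 339 @ $5.65 = $2,793.30

LIFO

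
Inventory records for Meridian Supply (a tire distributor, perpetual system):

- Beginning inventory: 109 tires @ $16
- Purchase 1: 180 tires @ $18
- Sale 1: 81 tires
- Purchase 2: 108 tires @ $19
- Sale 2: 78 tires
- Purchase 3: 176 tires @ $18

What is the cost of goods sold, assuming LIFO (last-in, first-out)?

COGS = $2,940

Sale 1 (81) [LIFO — newest first]: 81 @ $18 = $1,458
Sale 2 (78) [LIFO — newest first]: 78 @ $19 = $1,482
Total COGS = $1,458 + $1,482 = $2,940
Ending inventory: 109 @ $16 + 99 @ $18 + 30 @ $19 + 176 @ $18 = $7,264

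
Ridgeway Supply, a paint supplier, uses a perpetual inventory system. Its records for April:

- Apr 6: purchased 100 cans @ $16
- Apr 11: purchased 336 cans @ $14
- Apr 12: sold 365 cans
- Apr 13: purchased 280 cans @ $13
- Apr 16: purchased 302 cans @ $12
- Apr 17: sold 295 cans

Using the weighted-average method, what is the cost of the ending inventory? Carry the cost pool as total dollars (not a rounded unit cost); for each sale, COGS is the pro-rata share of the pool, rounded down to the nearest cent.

Ending inventory = $4,545.22

After Apr 6: 100 on hand, pool $1,600.00 (≈ $16.0000 each)
After Apr 11: 436 on hand, pool $6,304.00 (≈ $14.4587 each)
Apr 12, sell 365: 365/436 × $6,304.00 → $5,277.43
After Apr 13: 351 on hand, pool $4,666.57 (≈ $13.2951 each)
After Apr 16: 653 on hand, pool $8,290.57 (≈ $12.6961 each)
Apr 17, sell 295: 295/653 × $8,290.57 → $3,745.35
Total COGS = $5,277.43 + $3,745.35 = $9,022.78
Ending inventory (cost pool remaining) = $4,545.22
Check: goods available $13,568.00 = COGS $9,022.78 + ending $4,545.22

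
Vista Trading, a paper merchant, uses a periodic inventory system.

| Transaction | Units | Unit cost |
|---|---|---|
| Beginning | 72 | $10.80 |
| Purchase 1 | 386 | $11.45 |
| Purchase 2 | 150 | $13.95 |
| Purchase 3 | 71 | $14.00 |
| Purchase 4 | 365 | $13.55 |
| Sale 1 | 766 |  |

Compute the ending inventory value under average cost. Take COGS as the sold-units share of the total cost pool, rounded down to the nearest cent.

Sale 1, sell 766: 766/1044 × $13,229.55 → $9,706.73
Ending inventory (cost pool remaining) = $3,522.82

Ending inventory = $3,522.82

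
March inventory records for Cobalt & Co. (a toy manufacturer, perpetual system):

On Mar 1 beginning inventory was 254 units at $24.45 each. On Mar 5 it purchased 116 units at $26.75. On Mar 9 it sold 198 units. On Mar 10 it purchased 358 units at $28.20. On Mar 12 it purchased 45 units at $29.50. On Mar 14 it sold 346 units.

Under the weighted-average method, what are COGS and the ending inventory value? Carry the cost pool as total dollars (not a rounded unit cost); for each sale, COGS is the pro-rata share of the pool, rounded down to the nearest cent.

After Mar 1: 254 on hand, pool $6,210.30 (≈ $24.4500 each)
After Mar 5: 370 on hand, pool $9,313.30 (≈ $25.1711 each)
Mar 9, sell 198: 198/370 × $9,313.30 → $4,983.87
After Mar 10: 530 on hand, pool $14,425.03 (≈ $27.2170 each)
After Mar 12: 575 on hand, pool $15,752.53 (≈ $27.3957 each)
Mar 14, sell 346: 346/575 × $15,752.53 → $9,478.91
Total COGS = $4,983.87 + $9,478.91 = $14,462.78
Ending inventory (cost pool remaining) = $6,273.62

COGS = $14,462.78; ending inventory = $6,273.62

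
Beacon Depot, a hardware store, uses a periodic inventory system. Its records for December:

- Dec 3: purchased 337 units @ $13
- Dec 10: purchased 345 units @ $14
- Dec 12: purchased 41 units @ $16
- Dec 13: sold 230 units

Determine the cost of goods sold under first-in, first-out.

COGS = $2,990

Dec 13, 230 sold [FIFO — oldest first]: 230 @ $13 = $2,990
Ending inventory: 107 @ $13 + 345 @ $14 + 41 @ $16 = $6,877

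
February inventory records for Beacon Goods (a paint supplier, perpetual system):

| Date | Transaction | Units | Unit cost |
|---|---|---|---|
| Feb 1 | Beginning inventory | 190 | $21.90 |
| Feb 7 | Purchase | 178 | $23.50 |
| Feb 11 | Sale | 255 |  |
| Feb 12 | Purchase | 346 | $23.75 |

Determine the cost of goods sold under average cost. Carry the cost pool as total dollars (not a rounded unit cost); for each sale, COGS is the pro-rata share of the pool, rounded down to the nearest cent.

After Feb 1: 190 on hand, pool $4,161.00 (≈ $21.9000 each)
After Feb 7: 368 on hand, pool $8,344.00 (≈ $22.6739 each)
Feb 11, sell 255: 255/368 × $8,344.00 → $5,781.84
After Feb 12: 459 on hand, pool $10,779.66 (≈ $23.4851 each)
Ending inventory (cost pool remaining) = $10,779.66
Check: goods available $16,561.50 = COGS $5,781.84 + ending $10,779.66

COGS = $5,781.84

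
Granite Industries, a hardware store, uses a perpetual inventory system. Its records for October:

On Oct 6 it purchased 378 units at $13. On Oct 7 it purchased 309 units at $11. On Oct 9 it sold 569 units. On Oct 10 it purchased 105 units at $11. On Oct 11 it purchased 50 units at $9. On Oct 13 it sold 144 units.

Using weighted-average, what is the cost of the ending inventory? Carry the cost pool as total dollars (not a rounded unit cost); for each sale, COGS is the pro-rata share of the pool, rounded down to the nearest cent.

Ending inventory = $1,433.11

After Oct 6: 378 on hand, pool $4,914.00 (≈ $13.0000 each)
After Oct 7: 687 on hand, pool $8,313.00 (≈ $12.1004 each)
Oct 9, sell 569: 569/687 × $8,313.00 → $6,885.14
After Oct 10: 223 on hand, pool $2,582.86 (≈ $11.5823 each)
After Oct 11: 273 on hand, pool $3,032.86 (≈ $11.1094 each)
Oct 13, sell 144: 144/273 × $3,032.86 → $1,599.75
Total COGS = $6,885.14 + $1,599.75 = $8,484.89
Ending inventory (cost pool remaining) = $1,433.11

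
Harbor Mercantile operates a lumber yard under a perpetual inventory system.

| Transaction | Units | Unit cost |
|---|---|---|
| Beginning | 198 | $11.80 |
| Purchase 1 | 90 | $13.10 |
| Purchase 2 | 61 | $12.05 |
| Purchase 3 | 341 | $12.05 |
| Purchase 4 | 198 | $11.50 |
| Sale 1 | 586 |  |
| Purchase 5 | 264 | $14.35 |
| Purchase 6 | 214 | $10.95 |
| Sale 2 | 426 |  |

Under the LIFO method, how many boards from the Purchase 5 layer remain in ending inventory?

Sale 1 (586) [LIFO — newest first]: 198 @ $11.50 + 341 @ $12.05 + 47 @ $12.05 = $6,952.40
Sale 2 (426) [LIFO — newest first]: 214 @ $10.95 + 212 @ $14.35 = $5,385.50
Total COGS = $6,952.40 + $5,385.50 = $12,337.90
Ending inventory: 198 @ $11.80 + 90 @ $13.10 + 14 @ $12.05 + 52 @ $14.35 = $4,430.30

52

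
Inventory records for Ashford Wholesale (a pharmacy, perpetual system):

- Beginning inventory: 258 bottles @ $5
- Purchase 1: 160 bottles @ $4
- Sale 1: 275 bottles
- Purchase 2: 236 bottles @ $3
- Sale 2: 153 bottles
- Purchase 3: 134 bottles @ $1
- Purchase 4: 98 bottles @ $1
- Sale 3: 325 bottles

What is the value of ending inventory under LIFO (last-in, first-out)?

Sale 1 (275) [LIFO — newest first]: 160 @ $4 + 115 @ $5 = $1,215
Sale 2 (153) [LIFO — newest first]: 153 @ $3 = $459
Sale 3 (325) [LIFO — newest first]: 98 @ $1 + 134 @ $1 + 83 @ $3 + 10 @ $5 = $531
Total COGS = $1,215 + $459 + $531 = $2,205
Ending inventory: 133 @ $5 = $665
Check: goods available $2,870 = COGS $2,205 + ending $665

Ending inventory = $665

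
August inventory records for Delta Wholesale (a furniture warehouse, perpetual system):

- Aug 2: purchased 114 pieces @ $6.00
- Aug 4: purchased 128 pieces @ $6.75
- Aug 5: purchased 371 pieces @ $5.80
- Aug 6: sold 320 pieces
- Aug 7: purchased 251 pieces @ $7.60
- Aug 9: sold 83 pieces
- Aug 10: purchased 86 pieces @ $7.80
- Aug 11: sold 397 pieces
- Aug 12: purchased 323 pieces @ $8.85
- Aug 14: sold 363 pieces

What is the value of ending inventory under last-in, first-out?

Ending inventory = $660.00

Aug 6, 320 sold [LIFO — newest first]: 320 @ $5.80 = $1,856.00
Aug 9, 83 sold [LIFO — newest first]: 83 @ $7.60 = $630.80
Aug 11, 397 sold [LIFO — newest first]: 86 @ $7.80 + 168 @ $7.60 + 51 @ $5.80 + 92 @ $6.75 = $2,864.40
Aug 14, 363 sold [LIFO — newest first]: 323 @ $8.85 + 36 @ $6.75 + 4 @ $6.00 = $3,125.55
Total COGS = $1,856.00 + $630.80 + $2,864.40 + $3,125.55 = $8,476.75
Ending inventory: 110 @ $6.00 = $660.00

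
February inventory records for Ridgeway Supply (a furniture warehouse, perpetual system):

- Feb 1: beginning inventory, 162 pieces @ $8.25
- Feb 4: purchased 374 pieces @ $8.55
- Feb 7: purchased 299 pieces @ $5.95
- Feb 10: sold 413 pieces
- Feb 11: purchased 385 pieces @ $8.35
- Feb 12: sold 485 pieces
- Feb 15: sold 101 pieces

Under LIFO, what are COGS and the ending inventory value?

Feb 10, 413 sold [LIFO — newest first]: 299 @ $5.95 + 114 @ $8.55 = $2,753.75
Feb 12, 485 sold [LIFO — newest first]: 385 @ $8.35 + 100 @ $8.55 = $4,069.75
Feb 15, 101 sold [LIFO — newest first]: 101 @ $8.55 = $863.55
Total COGS = $2,753.75 + $4,069.75 + $863.55 = $7,687.05
Ending inventory: 162 @ $8.25 + 59 @ $8.55 = $1,840.95

COGS = $7,687.05; ending inventory = $1,840.95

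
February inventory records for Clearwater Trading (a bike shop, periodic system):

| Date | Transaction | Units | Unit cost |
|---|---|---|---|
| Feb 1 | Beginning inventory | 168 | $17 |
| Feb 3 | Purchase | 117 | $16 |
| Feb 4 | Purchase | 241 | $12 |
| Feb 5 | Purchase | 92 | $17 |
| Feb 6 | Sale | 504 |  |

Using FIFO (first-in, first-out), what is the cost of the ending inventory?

Ending inventory = $1,828

Feb 6, 504 sold [FIFO — oldest first]: 168 @ $17 + 117 @ $16 + 219 @ $12 = $7,356
Ending inventory: 22 @ $12 + 92 @ $17 = $1,828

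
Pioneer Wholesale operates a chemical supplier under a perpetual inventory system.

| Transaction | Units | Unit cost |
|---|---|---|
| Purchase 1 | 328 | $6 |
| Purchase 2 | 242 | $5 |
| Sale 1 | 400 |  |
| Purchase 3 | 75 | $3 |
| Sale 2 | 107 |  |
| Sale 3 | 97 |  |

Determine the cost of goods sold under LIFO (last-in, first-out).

Sale 1 (400) [LIFO — newest first]: 242 @ $5 + 158 @ $6 = $2,158
Sale 2 (107) [LIFO — newest first]: 75 @ $3 + 32 @ $6 = $417
Sale 3 (97) [LIFO — newest first]: 97 @ $6 = $582
Total COGS = $2,158 + $417 + $582 = $3,157
Ending inventory: 41 @ $6 = $246

COGS = $3,157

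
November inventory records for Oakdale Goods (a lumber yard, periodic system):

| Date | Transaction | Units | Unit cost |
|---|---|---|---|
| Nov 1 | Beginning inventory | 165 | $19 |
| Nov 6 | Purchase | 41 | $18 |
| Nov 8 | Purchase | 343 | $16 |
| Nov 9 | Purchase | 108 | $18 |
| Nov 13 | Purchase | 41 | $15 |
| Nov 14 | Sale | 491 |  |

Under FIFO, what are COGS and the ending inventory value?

Nov 14, 491 sold [FIFO — oldest first]: 165 @ $19 + 41 @ $18 + 285 @ $16 = $8,433
Ending inventory: 58 @ $16 + 108 @ $18 + 41 @ $15 = $3,487

COGS = $8,433; ending inventory = $3,487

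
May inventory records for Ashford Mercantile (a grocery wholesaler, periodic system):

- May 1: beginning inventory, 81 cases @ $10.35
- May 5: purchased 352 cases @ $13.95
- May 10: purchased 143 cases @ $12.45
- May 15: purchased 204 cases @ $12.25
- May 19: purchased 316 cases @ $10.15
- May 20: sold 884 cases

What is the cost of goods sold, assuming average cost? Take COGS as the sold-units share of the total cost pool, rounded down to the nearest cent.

COGS = $10,675.34

May 20, sell 884: 884/1096 × $13,235.50 → $10,675.34
Ending inventory (cost pool remaining) = $2,560.16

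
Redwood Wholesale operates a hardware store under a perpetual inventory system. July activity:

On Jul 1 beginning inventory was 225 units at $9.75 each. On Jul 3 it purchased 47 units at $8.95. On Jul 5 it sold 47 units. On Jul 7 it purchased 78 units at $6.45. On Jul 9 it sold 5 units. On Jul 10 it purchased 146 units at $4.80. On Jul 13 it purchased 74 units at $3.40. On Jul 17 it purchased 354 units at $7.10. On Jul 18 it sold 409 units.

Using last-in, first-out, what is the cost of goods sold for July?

COGS = $3,153.30

Jul 5, 47 sold [LIFO — newest first]: 47 @ $8.95 = $420.65
Jul 9, 5 sold [LIFO — newest first]: 5 @ $6.45 = $32.25
Jul 18, 409 sold [LIFO — newest first]: 354 @ $7.10 + 55 @ $3.40 = $2,700.40
Total COGS = $420.65 + $32.25 + $2,700.40 = $3,153.30
Ending inventory: 225 @ $9.75 + 73 @ $6.45 + 146 @ $4.80 + 19 @ $3.40 = $3,430.00
Check: goods available $6,583.30 = COGS $3,153.30 + ending $3,430.00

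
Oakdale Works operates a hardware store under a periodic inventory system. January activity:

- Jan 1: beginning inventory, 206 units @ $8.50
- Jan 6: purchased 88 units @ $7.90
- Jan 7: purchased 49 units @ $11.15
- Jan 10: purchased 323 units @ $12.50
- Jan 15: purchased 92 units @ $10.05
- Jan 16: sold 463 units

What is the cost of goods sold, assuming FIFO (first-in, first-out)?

COGS = $4,492.55

Jan 16, 463 sold [FIFO — oldest first]: 206 @ $8.50 + 88 @ $7.90 + 49 @ $11.15 + 120 @ $12.50 = $4,492.55
Ending inventory: 203 @ $12.50 + 92 @ $10.05 = $3,462.10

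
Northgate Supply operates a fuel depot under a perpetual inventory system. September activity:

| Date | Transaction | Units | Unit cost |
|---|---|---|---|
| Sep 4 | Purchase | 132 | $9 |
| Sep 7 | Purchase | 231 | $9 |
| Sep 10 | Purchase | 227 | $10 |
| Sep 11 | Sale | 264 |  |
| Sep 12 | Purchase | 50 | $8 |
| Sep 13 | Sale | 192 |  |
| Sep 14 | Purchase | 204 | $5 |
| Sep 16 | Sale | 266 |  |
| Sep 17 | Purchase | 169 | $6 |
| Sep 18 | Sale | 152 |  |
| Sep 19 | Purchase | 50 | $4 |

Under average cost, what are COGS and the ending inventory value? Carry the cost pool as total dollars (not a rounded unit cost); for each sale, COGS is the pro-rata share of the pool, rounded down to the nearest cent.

COGS = $7,079.18; ending inventory = $1,091.82

After Sep 4: 132 on hand, pool $1,188.00 (≈ $9.0000 each)
After Sep 7: 363 on hand, pool $3,267.00 (≈ $9.0000 each)
After Sep 10: 590 on hand, pool $5,537.00 (≈ $9.3847 each)
Sep 11, sell 264: 264/590 × $5,537.00 → $2,477.57
After Sep 12: 376 on hand, pool $3,459.43 (≈ $9.2006 each)
Sep 13, sell 192: 192/376 × $3,459.43 → $1,766.51
After Sep 14: 388 on hand, pool $2,712.92 (≈ $6.9921 each)
Sep 16, sell 266: 266/388 × $2,712.92 → $1,859.88
After Sep 17: 291 on hand, pool $1,867.04 (≈ $6.4159 each)
Sep 18, sell 152: 152/291 × $1,867.04 → $975.22
After Sep 19: 189 on hand, pool $1,091.82 (≈ $5.7768 each)
Total COGS = $2,477.57 + $1,766.51 + $1,859.88 + $975.22 = $7,079.18
Ending inventory (cost pool remaining) = $1,091.82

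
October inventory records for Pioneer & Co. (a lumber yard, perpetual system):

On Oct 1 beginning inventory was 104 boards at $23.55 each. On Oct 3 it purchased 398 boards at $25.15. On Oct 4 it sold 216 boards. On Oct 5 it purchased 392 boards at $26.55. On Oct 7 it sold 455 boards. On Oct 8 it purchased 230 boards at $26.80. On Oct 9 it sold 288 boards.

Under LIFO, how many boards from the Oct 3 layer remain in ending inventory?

Oct 4, 216 sold [LIFO — newest first]: 216 @ $25.15 = $5,432.40
Oct 7, 455 sold [LIFO — newest first]: 392 @ $26.55 + 63 @ $25.15 = $11,992.05
Oct 9, 288 sold [LIFO — newest first]: 230 @ $26.80 + 58 @ $25.15 = $7,622.70
Total COGS = $5,432.40 + $11,992.05 + $7,622.70 = $25,047.15
Ending inventory: 104 @ $23.55 + 61 @ $25.15 = $3,983.35

61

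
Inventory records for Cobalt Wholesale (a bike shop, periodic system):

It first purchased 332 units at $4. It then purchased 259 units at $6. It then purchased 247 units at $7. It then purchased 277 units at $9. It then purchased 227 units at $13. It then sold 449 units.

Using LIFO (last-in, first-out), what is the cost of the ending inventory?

Ending inventory = $5,106

Sale 1 (449) [LIFO — newest first]: 227 @ $13 + 222 @ $9 = $4,949
Ending inventory: 332 @ $4 + 259 @ $6 + 247 @ $7 + 55 @ $9 = $5,106
Check: goods available $10,055 = COGS $4,949 + ending $5,106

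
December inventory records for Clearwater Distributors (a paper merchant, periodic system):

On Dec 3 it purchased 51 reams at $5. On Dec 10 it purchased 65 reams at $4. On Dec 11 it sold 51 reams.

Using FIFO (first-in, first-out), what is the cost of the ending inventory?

Dec 11, 51 sold [FIFO — oldest first]: 51 @ $5 = $255
Ending inventory: 65 @ $4 = $260

Ending inventory = $260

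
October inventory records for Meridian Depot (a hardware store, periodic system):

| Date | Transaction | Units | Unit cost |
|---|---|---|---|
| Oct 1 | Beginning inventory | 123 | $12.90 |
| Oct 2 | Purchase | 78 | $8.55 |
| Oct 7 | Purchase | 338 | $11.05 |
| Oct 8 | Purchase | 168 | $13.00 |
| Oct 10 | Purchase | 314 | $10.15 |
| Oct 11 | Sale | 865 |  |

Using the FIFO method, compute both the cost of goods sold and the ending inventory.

COGS = $9,776.20; ending inventory = $1,583.40

Oct 11, 865 sold [FIFO — oldest first]: 123 @ $12.90 + 78 @ $8.55 + 338 @ $11.05 + 168 @ $13.00 + 158 @ $10.15 = $9,776.20
Ending inventory: 156 @ $10.15 = $1,583.40
Check: goods available $11,359.60 = COGS $9,776.20 + ending $1,583.40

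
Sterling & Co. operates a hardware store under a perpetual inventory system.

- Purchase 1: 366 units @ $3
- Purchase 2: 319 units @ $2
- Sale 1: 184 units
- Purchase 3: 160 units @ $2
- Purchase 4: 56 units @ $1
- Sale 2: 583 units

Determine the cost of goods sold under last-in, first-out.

Sale 1 (184) [LIFO — newest first]: 184 @ $2 = $368
Sale 2 (583) [LIFO — newest first]: 56 @ $1 + 160 @ $2 + 135 @ $2 + 232 @ $3 = $1,342
Total COGS = $368 + $1,342 = $1,710
Ending inventory: 134 @ $3 = $402

COGS = $1,710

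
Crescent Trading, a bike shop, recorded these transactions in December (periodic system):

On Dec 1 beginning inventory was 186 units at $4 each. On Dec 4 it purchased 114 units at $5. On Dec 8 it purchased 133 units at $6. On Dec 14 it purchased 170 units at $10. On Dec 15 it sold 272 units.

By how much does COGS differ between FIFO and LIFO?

FIFO COGS: 186 @ $4 + 86 @ $5 = $1,174
LIFO COGS: 170 @ $10 + 102 @ $6 = $2,312
Difference = |$1,174 − $2,312| = $1,138

$1,138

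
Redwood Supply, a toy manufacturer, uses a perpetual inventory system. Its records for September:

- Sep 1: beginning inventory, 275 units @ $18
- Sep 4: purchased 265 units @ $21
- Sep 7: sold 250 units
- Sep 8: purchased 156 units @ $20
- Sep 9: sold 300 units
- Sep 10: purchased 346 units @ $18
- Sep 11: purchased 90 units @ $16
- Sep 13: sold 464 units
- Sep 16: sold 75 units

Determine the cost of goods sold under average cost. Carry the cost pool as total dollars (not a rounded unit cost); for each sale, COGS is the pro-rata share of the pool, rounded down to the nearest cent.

COGS = $20,524.42

After Sep 1: 275 on hand, pool $4,950.00 (≈ $18.0000 each)
After Sep 4: 540 on hand, pool $10,515.00 (≈ $19.4722 each)
Sep 7, sell 250: 250/540 × $10,515.00 → $4,868.05
After Sep 8: 446 on hand, pool $8,766.95 (≈ $19.6568 each)
Sep 9, sell 300: 300/446 × $8,766.95 → $5,897.05
After Sep 10: 492 on hand, pool $9,097.90 (≈ $18.4917 each)
After Sep 11: 582 on hand, pool $10,537.90 (≈ $18.1064 each)
Sep 13, sell 464: 464/582 × $10,537.90 → $8,401.34
Sep 16, sell 75: 75/118 × $2,136.56 → $1,357.98
Total COGS = $4,868.05 + $5,897.05 + $8,401.34 + $1,357.98 = $20,524.42
Ending inventory (cost pool remaining) = $778.58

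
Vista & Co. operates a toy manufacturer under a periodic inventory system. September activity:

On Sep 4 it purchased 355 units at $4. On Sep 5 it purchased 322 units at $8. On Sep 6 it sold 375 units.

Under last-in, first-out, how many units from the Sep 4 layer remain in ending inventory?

302

Sep 6, 375 sold [LIFO — newest first]: 322 @ $8 + 53 @ $4 = $2,788
Ending inventory: 302 @ $4 = $1,208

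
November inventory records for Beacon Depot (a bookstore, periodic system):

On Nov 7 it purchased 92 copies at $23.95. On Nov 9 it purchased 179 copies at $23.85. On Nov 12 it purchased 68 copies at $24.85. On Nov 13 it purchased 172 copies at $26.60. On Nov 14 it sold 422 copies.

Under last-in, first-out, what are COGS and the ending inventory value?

COGS = $10,606.00; ending inventory = $2,131.55

Nov 14, 422 sold [LIFO — newest first]: 172 @ $26.60 + 68 @ $24.85 + 179 @ $23.85 + 3 @ $23.95 = $10,606.00
Ending inventory: 89 @ $23.95 = $2,131.55
Check: goods available $12,737.55 = COGS $10,606.00 + ending $2,131.55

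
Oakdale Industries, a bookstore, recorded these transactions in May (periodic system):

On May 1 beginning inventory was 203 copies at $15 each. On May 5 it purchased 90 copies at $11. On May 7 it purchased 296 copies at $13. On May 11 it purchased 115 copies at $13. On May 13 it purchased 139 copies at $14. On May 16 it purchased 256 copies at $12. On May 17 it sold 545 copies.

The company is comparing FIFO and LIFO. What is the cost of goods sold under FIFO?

FIFO COGS: 203 @ $15 + 90 @ $11 + 252 @ $13 = $7,311
LIFO COGS: 256 @ $12 + 139 @ $14 + 115 @ $13 + 35 @ $13 = $6,968

COGS = $7,311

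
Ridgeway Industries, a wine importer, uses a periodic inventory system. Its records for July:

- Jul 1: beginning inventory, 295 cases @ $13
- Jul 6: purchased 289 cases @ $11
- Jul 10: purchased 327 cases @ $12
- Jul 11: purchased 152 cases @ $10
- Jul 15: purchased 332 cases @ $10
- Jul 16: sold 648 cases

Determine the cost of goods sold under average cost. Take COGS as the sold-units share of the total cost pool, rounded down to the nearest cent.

Jul 16, sell 648: 648/1395 × $15,778.00 → $7,329.13
Ending inventory (cost pool remaining) = $8,448.87

COGS = $7,329.13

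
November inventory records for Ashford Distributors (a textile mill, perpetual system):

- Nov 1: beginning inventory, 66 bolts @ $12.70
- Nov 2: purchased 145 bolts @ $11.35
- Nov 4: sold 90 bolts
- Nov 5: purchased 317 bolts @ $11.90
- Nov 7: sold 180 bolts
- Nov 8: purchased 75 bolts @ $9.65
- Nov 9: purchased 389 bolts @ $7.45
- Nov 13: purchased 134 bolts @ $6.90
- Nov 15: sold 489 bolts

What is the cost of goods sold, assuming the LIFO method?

COGS = $6,732.85

Nov 4, 90 sold [LIFO — newest first]: 90 @ $11.35 = $1,021.50
Nov 7, 180 sold [LIFO — newest first]: 180 @ $11.90 = $2,142.00
Nov 15, 489 sold [LIFO — newest first]: 134 @ $6.90 + 355 @ $7.45 = $3,569.35
Total COGS = $1,021.50 + $2,142.00 + $3,569.35 = $6,732.85
Ending inventory: 66 @ $12.70 + 55 @ $11.35 + 137 @ $11.90 + 75 @ $9.65 + 34 @ $7.45 = $4,069.80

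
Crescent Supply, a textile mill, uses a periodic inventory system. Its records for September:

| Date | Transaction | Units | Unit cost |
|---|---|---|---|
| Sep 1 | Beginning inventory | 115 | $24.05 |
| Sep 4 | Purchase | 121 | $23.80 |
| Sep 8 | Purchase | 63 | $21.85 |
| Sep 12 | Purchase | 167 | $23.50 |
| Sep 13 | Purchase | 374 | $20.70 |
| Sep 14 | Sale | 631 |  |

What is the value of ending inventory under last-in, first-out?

Ending inventory = $5,002.95

Sep 14, 631 sold [LIFO — newest first]: 374 @ $20.70 + 167 @ $23.50 + 63 @ $21.85 + 27 @ $23.80 = $13,685.45
Ending inventory: 115 @ $24.05 + 94 @ $23.80 = $5,002.95
Check: goods available $18,688.40 = COGS $13,685.45 + ending $5,002.95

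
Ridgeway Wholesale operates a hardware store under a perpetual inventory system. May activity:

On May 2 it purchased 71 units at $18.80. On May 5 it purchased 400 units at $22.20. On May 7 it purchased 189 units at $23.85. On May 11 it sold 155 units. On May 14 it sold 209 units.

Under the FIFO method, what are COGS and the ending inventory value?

COGS = $7,839.40; ending inventory = $6,883.05

May 11, 155 sold [FIFO — oldest first]: 71 @ $18.80 + 84 @ $22.20 = $3,199.60
May 14, 209 sold [FIFO — oldest first]: 209 @ $22.20 = $4,639.80
Total COGS = $3,199.60 + $4,639.80 = $7,839.40
Ending inventory: 107 @ $22.20 + 189 @ $23.85 = $6,883.05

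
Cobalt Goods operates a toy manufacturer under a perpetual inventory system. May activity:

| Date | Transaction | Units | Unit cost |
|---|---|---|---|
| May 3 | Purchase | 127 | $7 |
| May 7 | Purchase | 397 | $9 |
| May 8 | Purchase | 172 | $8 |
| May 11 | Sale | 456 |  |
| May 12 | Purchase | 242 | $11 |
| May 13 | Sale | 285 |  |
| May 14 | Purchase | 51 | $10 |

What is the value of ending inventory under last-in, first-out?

Ending inventory = $2,029

May 11, 456 sold [LIFO — newest first]: 172 @ $8 + 284 @ $9 = $3,932
May 13, 285 sold [LIFO — newest first]: 242 @ $11 + 43 @ $9 = $3,049
Total COGS = $3,932 + $3,049 = $6,981
Ending inventory: 127 @ $7 + 70 @ $9 + 51 @ $10 = $2,029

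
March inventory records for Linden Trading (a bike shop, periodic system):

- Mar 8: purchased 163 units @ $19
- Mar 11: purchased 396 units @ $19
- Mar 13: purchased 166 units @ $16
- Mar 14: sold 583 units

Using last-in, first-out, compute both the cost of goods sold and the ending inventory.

COGS = $10,579; ending inventory = $2,698

Mar 14, 583 sold [LIFO — newest first]: 166 @ $16 + 396 @ $19 + 21 @ $19 = $10,579
Ending inventory: 142 @ $19 = $2,698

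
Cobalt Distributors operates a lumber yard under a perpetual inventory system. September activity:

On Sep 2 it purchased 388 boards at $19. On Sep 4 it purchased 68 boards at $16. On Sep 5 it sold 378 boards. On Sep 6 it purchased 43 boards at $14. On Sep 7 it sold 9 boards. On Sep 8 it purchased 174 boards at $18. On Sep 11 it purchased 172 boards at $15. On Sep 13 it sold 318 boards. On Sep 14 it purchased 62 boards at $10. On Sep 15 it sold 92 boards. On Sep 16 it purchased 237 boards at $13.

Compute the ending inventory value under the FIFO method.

Ending inventory = $4,421

Sep 5, 378 sold [FIFO — oldest first]: 378 @ $19 = $7,182
Sep 7, 9 sold [FIFO — oldest first]: 9 @ $19 = $171
Sep 13, 318 sold [FIFO — oldest first]: 1 @ $19 + 68 @ $16 + 43 @ $14 + 174 @ $18 + 32 @ $15 = $5,321
Sep 15, 92 sold [FIFO — oldest first]: 92 @ $15 = $1,380
Total COGS = $7,182 + $171 + $5,321 + $1,380 = $14,054
Ending inventory: 48 @ $15 + 62 @ $10 + 237 @ $13 = $4,421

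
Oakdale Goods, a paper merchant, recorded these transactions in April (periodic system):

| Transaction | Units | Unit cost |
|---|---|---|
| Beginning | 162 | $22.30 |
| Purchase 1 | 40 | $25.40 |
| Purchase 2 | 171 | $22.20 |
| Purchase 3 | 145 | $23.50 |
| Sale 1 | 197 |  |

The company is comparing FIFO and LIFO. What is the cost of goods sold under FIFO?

COGS = $4,501.60

FIFO COGS: 162 @ $22.30 + 35 @ $25.40 = $4,501.60
LIFO COGS: 145 @ $23.50 + 52 @ $22.20 = $4,561.90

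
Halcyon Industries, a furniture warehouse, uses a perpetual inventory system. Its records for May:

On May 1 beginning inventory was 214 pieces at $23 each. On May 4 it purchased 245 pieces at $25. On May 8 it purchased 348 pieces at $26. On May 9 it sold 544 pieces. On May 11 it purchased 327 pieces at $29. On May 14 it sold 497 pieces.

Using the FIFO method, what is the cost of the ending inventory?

May 9, 544 sold [FIFO — oldest first]: 214 @ $23 + 245 @ $25 + 85 @ $26 = $13,257
May 14, 497 sold [FIFO — oldest first]: 263 @ $26 + 234 @ $29 = $13,624
Total COGS = $13,257 + $13,624 = $26,881
Ending inventory: 93 @ $29 = $2,697
Check: goods available $29,578 = COGS $26,881 + ending $2,697

Ending inventory = $2,697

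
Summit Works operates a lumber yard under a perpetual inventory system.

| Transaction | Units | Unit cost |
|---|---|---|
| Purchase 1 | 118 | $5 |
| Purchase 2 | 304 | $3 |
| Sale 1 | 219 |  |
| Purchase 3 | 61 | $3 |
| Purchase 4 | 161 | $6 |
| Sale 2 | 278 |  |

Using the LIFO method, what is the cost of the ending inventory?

Ending inventory = $677

Sale 1 (219) [LIFO — newest first]: 219 @ $3 = $657
Sale 2 (278) [LIFO — newest first]: 161 @ $6 + 61 @ $3 + 56 @ $3 = $1,317
Total COGS = $657 + $1,317 = $1,974
Ending inventory: 118 @ $5 + 29 @ $3 = $677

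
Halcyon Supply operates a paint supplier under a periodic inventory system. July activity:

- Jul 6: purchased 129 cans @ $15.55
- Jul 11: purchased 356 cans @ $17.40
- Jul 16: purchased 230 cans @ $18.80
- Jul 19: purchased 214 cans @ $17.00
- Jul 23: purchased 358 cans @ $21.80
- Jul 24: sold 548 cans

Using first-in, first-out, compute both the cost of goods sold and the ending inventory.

Jul 24, 548 sold [FIFO — oldest first]: 129 @ $15.55 + 356 @ $17.40 + 63 @ $18.80 = $9,384.75
Ending inventory: 167 @ $18.80 + 214 @ $17.00 + 358 @ $21.80 = $14,582.00
Check: goods available $23,966.75 = COGS $9,384.75 + ending $14,582.00

COGS = $9,384.75; ending inventory = $14,582.00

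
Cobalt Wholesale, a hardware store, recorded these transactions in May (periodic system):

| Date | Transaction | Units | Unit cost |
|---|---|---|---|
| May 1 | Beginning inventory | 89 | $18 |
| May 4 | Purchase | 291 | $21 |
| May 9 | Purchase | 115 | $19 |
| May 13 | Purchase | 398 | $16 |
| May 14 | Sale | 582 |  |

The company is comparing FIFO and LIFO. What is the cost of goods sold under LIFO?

COGS = $10,002

FIFO COGS: 89 @ $18 + 291 @ $21 + 115 @ $19 + 87 @ $16 = $11,290
LIFO COGS: 398 @ $16 + 115 @ $19 + 69 @ $21 = $10,002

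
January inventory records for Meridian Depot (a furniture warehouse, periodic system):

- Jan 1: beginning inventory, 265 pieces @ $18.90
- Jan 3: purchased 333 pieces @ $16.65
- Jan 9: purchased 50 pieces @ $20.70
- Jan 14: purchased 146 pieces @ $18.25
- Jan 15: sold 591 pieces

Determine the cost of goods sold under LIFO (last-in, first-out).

Jan 15, 591 sold [LIFO — newest first]: 146 @ $18.25 + 50 @ $20.70 + 333 @ $16.65 + 62 @ $18.90 = $10,415.75
Ending inventory: 203 @ $18.90 = $3,836.70
Check: goods available $14,252.45 = COGS $10,415.75 + ending $3,836.70

COGS = $10,415.75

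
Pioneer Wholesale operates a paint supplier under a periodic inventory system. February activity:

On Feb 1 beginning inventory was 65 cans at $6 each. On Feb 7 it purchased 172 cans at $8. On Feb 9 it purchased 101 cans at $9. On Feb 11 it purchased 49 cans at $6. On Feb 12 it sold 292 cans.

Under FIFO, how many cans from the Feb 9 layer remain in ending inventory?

Feb 12, 292 sold [FIFO — oldest first]: 65 @ $6 + 172 @ $8 + 55 @ $9 = $2,261
Ending inventory: 46 @ $9 + 49 @ $6 = $708

46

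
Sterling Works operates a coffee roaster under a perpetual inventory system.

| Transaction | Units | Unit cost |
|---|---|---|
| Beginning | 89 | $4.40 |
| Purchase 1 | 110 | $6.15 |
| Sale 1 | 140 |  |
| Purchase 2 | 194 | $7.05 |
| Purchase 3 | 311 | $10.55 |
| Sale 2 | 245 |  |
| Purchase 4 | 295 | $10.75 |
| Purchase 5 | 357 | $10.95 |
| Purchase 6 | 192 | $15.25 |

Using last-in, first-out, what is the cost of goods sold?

COGS = $3,393.25

Sale 1 (140) [LIFO — newest first]: 110 @ $6.15 + 30 @ $4.40 = $808.50
Sale 2 (245) [LIFO — newest first]: 245 @ $10.55 = $2,584.75
Total COGS = $808.50 + $2,584.75 = $3,393.25
Ending inventory: 59 @ $4.40 + 194 @ $7.05 + 66 @ $10.55 + 295 @ $10.75 + 357 @ $10.95 + 192 @ $15.25 = $12,332.00
Check: goods available $15,725.25 = COGS $3,393.25 + ending $12,332.00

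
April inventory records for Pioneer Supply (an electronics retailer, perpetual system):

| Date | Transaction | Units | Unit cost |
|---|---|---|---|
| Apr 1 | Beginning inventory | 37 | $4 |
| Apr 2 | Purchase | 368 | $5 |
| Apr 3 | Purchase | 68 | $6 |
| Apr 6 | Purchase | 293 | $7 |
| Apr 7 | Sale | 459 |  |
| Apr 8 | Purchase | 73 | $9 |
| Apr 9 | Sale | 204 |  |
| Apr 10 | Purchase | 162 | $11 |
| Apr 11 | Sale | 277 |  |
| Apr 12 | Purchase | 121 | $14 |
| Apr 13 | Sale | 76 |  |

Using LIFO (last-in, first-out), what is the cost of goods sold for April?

COGS = $7,682

Apr 7, 459 sold [LIFO — newest first]: 293 @ $7 + 68 @ $6 + 98 @ $5 = $2,949
Apr 9, 204 sold [LIFO — newest first]: 73 @ $9 + 131 @ $5 = $1,312
Apr 11, 277 sold [LIFO — newest first]: 162 @ $11 + 115 @ $5 = $2,357
Apr 13, 76 sold [LIFO — newest first]: 76 @ $14 = $1,064
Total COGS = $2,949 + $1,312 + $2,357 + $1,064 = $7,682
Ending inventory: 37 @ $4 + 24 @ $5 + 45 @ $14 = $898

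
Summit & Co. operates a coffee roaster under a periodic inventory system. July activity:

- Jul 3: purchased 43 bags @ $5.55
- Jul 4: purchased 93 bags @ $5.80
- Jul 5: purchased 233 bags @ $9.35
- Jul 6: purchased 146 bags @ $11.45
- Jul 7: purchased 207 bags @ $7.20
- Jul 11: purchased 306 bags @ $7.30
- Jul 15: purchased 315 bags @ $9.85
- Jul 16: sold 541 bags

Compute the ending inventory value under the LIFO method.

Jul 16, 541 sold [LIFO — newest first]: 315 @ $9.85 + 226 @ $7.30 = $4,752.55
Ending inventory: 43 @ $5.55 + 93 @ $5.80 + 233 @ $9.35 + 146 @ $11.45 + 207 @ $7.20 + 80 @ $7.30 = $6,702.70

Ending inventory = $6,702.70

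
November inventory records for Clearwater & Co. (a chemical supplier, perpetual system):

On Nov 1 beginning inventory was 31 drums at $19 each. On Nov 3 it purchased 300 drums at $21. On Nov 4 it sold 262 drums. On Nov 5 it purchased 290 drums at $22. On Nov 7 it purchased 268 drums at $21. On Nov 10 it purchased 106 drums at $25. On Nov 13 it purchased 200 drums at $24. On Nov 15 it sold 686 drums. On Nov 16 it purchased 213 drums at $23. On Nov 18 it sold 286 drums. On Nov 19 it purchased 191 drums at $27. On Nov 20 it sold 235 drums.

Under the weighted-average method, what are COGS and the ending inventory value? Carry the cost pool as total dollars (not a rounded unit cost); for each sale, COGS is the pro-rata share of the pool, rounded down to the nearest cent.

After Nov 1: 31 on hand, pool $589.00 (≈ $19.0000 each)
After Nov 3: 331 on hand, pool $6,889.00 (≈ $20.8127 each)
Nov 4, sell 262: 262/331 × $6,889.00 → $5,452.92
After Nov 5: 359 on hand, pool $7,816.08 (≈ $21.7718 each)
After Nov 7: 627 on hand, pool $13,444.08 (≈ $21.4419 each)
After Nov 10: 733 on hand, pool $16,094.08 (≈ $21.9565 each)
After Nov 13: 933 on hand, pool $20,894.08 (≈ $22.3945 each)
Nov 15, sell 686: 686/933 × $20,894.08 → $15,362.63
After Nov 16: 460 on hand, pool $10,430.45 (≈ $22.6749 each)
Nov 18, sell 286: 286/460 × $10,430.45 → $6,485.01
After Nov 19: 365 on hand, pool $9,102.44 (≈ $24.9382 each)
Nov 20, sell 235: 235/365 × $9,102.44 → $5,860.47
Total COGS = $5,452.92 + $15,362.63 + $6,485.01 + $5,860.47 = $33,161.03
Ending inventory (cost pool remaining) = $3,241.97
Check: goods available $36,403.00 = COGS $33,161.03 + ending $3,241.97

COGS = $33,161.03; ending inventory = $3,241.97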